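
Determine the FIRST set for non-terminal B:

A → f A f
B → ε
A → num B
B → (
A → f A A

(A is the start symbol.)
{ '(', ε }

To compute FIRST(B), examine every production with B on the left-hand side, reading each right-hand side left to right until a non-nullable symbol is reached.

From B → ε:
  - ε-production, so ε ∈ FIRST(B)
From B → (:
  - '(' is a terminal: add '(' and stop

Collecting: FIRST(B) = { '(', ε }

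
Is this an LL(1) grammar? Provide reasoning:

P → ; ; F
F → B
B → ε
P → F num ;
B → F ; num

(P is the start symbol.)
A grammar is LL(1) if for each non-terminal N with multiple productions, the predict sets of those productions are pairwise disjoint, where PREDICT(N → α) = (FIRST(α) \ {ε}) ∪ (FOLLOW(N) if α ⇒* ε).

Relevant sets:
  FIRST(F) = { ';', ε }
  FOLLOW(B) = { $, ';', 'num' }

For P:
  PREDICT(P → ';' ';' F) = { ';' }
  PREDICT(P → F num ';') = { ';', 'num' }
For B:
  PREDICT(B → ε) = { $, ';', 'num' }
  PREDICT(B → F ';' num) = { ';' }
F has a single production, so nothing to check there.

Conflict found: Predict set conflict for P: { ';' }
The grammar is NOT LL(1).

Answer: No. Predict set conflict for P: { ';' }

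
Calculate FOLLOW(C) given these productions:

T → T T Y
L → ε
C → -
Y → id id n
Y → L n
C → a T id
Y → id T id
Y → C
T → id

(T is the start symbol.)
To compute FOLLOW(C), find every occurrence of C on a right-hand side N → α C β: add FIRST(β) \ {ε}, and if β is empty or nullable also add FOLLOW(N). Iterate to a fixed point.

In Y → C: C is at the end, add FOLLOW(Y)

The FOLLOW sets referred to above (computed the same way, to a fixed point):
  FOLLOW(Y) = { $, '-', 'a', 'id', 'n' }

Taking the union: FOLLOW(C) = { $, '-', 'a', 'id', 'n' }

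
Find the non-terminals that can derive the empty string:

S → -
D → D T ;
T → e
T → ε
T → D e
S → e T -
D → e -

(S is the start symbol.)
A non-terminal is nullable if it can derive ε (the empty string): either it has an ε-production, or it has a production whose right-hand side consists entirely of nullable non-terminals.

ε-productions: T → ε
So T is immediately nullable.
No further non-terminal can be added: every production for the remaining non-terminals contains a terminal or a non-nullable non-terminal.
Nullable = { 'T' }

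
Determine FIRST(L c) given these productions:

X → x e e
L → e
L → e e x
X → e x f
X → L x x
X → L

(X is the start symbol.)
{ 'e' }

FIRST sets of the non-terminals involved (from the grammar, by fixed-point iteration):
  FIRST(L) = { 'e' }

To compute FIRST(L c), process the symbols left to right:
Symbol L is a non-terminal. Add FIRST(L) \ {ε} = { 'e' }
L is not nullable (ε ∉ FIRST(L)), so stop here.
FIRST(L c) = { 'e' }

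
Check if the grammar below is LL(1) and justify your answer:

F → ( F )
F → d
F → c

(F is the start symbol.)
Yes, the grammar is LL(1).

A grammar is LL(1) if for each non-terminal N with multiple productions, the predict sets of those productions are pairwise disjoint, where PREDICT(N → α) = (FIRST(α) \ {ε}) ∪ (FOLLOW(N) if α ⇒* ε).

For F:
  PREDICT(F → '(' F ')') = { '(' }
  PREDICT(F → d) = { 'd' }
  PREDICT(F → c) = { 'c' }

All predict sets are disjoint. The grammar IS LL(1).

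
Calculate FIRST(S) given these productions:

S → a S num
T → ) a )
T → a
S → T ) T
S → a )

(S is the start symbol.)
{ ')', 'a' }

FIRST sets of the other non-terminals involved (by the same procedure, iterated to a fixed point):
  FIRST(T) = { ')', 'a' }

From S → a S num:
  - a is a terminal: add 'a' and stop
From S → T ) T:
  - T is a non-terminal: add FIRST(T) \ {ε} = { ')', 'a' }
    T is not nullable, so stop
From S → a ):
  - a is a terminal: add 'a' and stop

Collecting: FIRST(S) = { ')', 'a' }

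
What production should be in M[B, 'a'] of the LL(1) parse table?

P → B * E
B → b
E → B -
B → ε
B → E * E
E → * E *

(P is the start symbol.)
Empty (error entry)

To find M[B, 'a'], we find productions for B where 'a' is in the predict set (PREDICT(N → α) = (FIRST(α) \ {ε}) ∪ (FOLLOW(N) if α ⇒* ε)).

Relevant sets:
  FIRST(E) = { '*', '-', 'b' }
  FOLLOW(B) = { '*', '-' }

B → b: PREDICT = { 'b' }
B → ε: PREDICT = { '*', '-' }
B → E * E: PREDICT = { '*', '-', 'b' }

M[B, 'a'] is empty (no production applies)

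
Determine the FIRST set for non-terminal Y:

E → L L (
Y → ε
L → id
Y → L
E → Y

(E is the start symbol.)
To compute FIRST(Y), examine every production with Y on the left-hand side, reading each right-hand side left to right until a non-nullable symbol is reached.

FIRST sets of the other non-terminals involved (by the same procedure, iterated to a fixed point):
  FIRST(L) = { 'id' }

From Y → ε:
  - ε-production, so ε ∈ FIRST(Y)
From Y → L:
  - L is a non-terminal: add FIRST(L) \ {ε} = { 'id' }
    L is not nullable, so stop

Collecting: FIRST(Y) = { 'id', ε }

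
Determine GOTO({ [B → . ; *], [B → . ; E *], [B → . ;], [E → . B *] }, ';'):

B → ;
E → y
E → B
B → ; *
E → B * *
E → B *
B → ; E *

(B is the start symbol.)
GOTO(I, ';') = CLOSURE({ [A → αX.β] : [A → α.Xβ] ∈ I, X = ';' })

Items with dot before ';', with the dot advanced:
  [B → . ;] → [B → ; .]
  [B → . ; *] → [B → ; . *]
  [B → . ; E *] → [B → ; . E *]
Closure of the advanced items:
  [B → ; . E *] has the dot before E: add [E → . y], [E → . B], [E → . B * *], [E → . B *]
  [E → . B] has the dot before B: add [B → . ;], [B → . ; *], [B → . ; E *]

GOTO = { [B → . ; *], [B → . ; E *], [B → . ;], [B → ; . *], [B → ; . E *], [B → ; .], [E → . B * *], [E → . B *], [E → . B], [E → . y] }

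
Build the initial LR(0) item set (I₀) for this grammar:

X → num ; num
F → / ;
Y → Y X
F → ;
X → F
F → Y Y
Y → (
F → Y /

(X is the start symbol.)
First, augment the grammar with X' → X
I₀ = CLOSURE({ [X' → . X] }):
  [X' → . X] has the dot before X: add [X → . num ; num], [X → . F]
  [X → . F] has the dot before F: add [F → . / ;], [F → . ;], [F → . Y Y], [F → . Y /]
  [F → . Y Y] has the dot before Y: add [Y → . Y X], [Y → . (]
No further items can be added.

I₀ = { [F → . / ;], [F → . ;], [F → . Y /], [F → . Y Y], [X → . F], [X → . num ; num], [X' → . X], [Y → . (], [Y → . Y X] }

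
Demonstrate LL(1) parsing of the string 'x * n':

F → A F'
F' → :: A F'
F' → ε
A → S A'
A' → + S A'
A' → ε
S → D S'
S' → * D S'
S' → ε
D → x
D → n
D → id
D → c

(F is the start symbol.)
LL(1) parsing maintains a stack (initially the start symbol over $) and the input. At each step: if the stack top is a terminal, match it against the current input token; if it is a non-terminal N, replace it with the RHS of M[N, lookahead] (the unique production whose predict set contains the lookahead).

Stack is shown with the top on the left.

Stack           Input    Action
-------------------------------
F $             x * n $  output F → A F'
A F' $          x * n $  output A → S A'
S A' F' $       x * n $  output S → D S'
D S' A' F' $    x * n $  output D → x
x S' A' F' $    x * n $  match 'x'
S' A' F' $      * n $    output S' → * D S'
* D S' A' F' $  * n $    match '*'
D S' A' F' $    n $      output D → n
n S' A' F' $    n $      match 'n'
S' A' F' $      $        output S' → ε
A' F' $         $        output A' → ε
F' $            $        output F' → ε
$               $        accept

The string is accepted.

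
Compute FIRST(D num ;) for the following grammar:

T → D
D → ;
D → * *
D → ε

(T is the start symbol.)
FIRST sets of the non-terminals involved (from the grammar, by fixed-point iteration):
  FIRST(D) = { '*', ';', ε }

To compute FIRST(D num ;), process the symbols left to right:
Symbol D is a non-terminal. Add FIRST(D) \ {ε} = { '*', ';' }
D is nullable (ε ∈ FIRST(D)), continue to the next symbol.
Symbol num is a terminal. Add 'num' and stop.
FIRST(D num ;) = { '*', ';', 'num' }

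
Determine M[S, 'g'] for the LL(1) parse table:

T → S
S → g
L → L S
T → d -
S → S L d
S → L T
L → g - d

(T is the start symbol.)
To find M[S, 'g'], we find productions for S where 'g' is in the predict set (PREDICT(N → α) = (FIRST(α) \ {ε}) ∪ (FOLLOW(N) if α ⇒* ε)).

Relevant sets:
  FIRST(S) = { 'g' }
  FIRST(L) = { 'g' }

S → g: PREDICT = { 'g' }
  'g' is in predict set, so this production goes in M[S, 'g']
S → S L d: PREDICT = { 'g' }
  'g' is in predict set, so this production goes in M[S, 'g']
S → L T: PREDICT = { 'g' }
  'g' is in predict set, so this production goes in M[S, 'g']

M[S, 'g'] = S → g, S → S L d, S → L T  (a multiply-defined cell — the grammar is not LL(1))

Answer: S → g, S → S L d, S → L T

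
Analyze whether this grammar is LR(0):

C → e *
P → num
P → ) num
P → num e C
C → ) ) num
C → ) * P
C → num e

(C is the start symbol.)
A grammar is LR(0) if no state in the canonical LR(0) collection has:
  - both a shift item (dot before a terminal) and a complete item (shift-reduce conflict), or
  - two or more complete items (reduce-reduce conflict; the accept item [C' → C .] counts as a complete item here).

Augment with C' → C and build the canonical LR(0) collection (I0 = CLOSURE({[C' → . C]}), then GOTO on every symbol after a dot until no new states appear). It has 16 states:
  I0: { [C → . ) ) num], [C → . ) * P], [C → . e *], [C → . num e], [C' → . C] }  — shift
  I1: { [C → ) . ) num], [C → ) . * P] }  — shift
  I2: { [C' → C .] }  — accept
  I3: { [C → e . *] }  — shift
  I4: { [C → num . e] }  — shift
  I5: { [C → num e .] }  — reduce
  I6: { [C → e * .] }  — reduce
  I7: { [C → ) ) . num] }  — shift
  I8: { [C → ) * . P], [P → . ) num], [P → . num e C], [P → . num] }  — shift
  I9: { [P → ) . num] }  — shift
  I10: { [C → ) * P .] }  — reduce
  I11: { [P → num . e C], [P → num .] }  — shift, reduce
  I12: { [C → . ) ) num], [C → . ) * P], [C → . e *], [C → . num e], [P → num e . C] }  — shift
  I13: { [P → num e C .] }  — reduce
  I14: { [P → ) num .] }  — reduce
  I15: { [C → ) ) num .] }  — reduce

Conflict in state I11:
  Shift-reduce conflict between [P → num .] and [P → num . e C]
So the grammar is NOT LR(0).

Answer: No. Shift-reduce conflict between [P → num .] and [P → num . e C]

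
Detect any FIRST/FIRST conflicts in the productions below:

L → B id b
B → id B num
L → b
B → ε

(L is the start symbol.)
No FIRST/FIRST conflicts.

A FIRST/FIRST conflict occurs when two productions N → α and N → β for the same non-terminal have FIRST(α) ∩ FIRST(β) ≠ ∅ (with ε ∈ FIRST of a nullable right-hand side, so two nullable alternatives also conflict).

FIRST sets of the non-terminals at (or reachable through a nullable prefix from) the front of some alternative:
  FIRST(B) = { 'id', ε }

Productions for L:
  L → B id b: FIRST = { 'id' }
  L → b: FIRST = { 'b' }
Productions for B:
  B → id B num: FIRST = { 'id' }
  B → ε: FIRST = { ε }

All alternatives of each non-terminal have pairwise disjoint FIRST sets.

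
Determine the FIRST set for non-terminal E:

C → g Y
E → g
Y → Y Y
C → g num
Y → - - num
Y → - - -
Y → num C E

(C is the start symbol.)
{ 'g' }

From E → g:
  - g is a terminal: add 'g' and stop

Collecting: FIRST(E) = { 'g' }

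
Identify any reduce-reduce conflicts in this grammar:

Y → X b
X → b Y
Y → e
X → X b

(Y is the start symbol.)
Yes — I6: [X → X b .] vs [Y → X b .]

A reduce-reduce conflict occurs when an LR(0) state has two complete items [A → α .] and [B → β .] — both call for a reduction, and with no lookahead the parser cannot choose between them.

Augment with Y' → Y and build the canonical LR(0) collection (I0 = CLOSURE({[Y' → . Y]}), then GOTO on every symbol after a dot until no new states appear). It has 7 states:
  I0: { [X → . X b], [X → . b Y], [Y → . X b], [Y → . e], [Y' → . Y] }  — shift
  I1: { [X → X . b], [Y → X . b] }  — shift
  I2: { [Y' → Y .] }  — accept
  I3: { [X → . X b], [X → . b Y], [X → b . Y], [Y → . X b], [Y → . e] }  — shift
  I4: { [Y → e .] }  — reduce
  I5: { [X → b Y .] }  — reduce
  I6: { [X → X b .], [Y → X b .] }  — 2 reduces

I6 contains complete items [X → X b .], [Y → X b .] — reduce-reduce conflict.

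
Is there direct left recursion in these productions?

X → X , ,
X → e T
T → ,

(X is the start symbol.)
X → X , ,: LEFT RECURSIVE (starts with X)
X → e T: starts with e
T → ,: starts with ','

The grammar has direct left recursion on: X.

Answer: Yes, X is left-recursive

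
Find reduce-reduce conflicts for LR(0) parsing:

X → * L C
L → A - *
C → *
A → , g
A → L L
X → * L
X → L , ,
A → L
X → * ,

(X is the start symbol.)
Augment with X' → X and build the canonical LR(0) collection (I0 = CLOSURE({[X' → . X]}), then GOTO on every symbol after a dot until no new states appear). It has 16 states:
  I0: { [A → . , g], [A → . L L], [A → . L], [L → . A - *], [X → . * ,], [X → . * L C], [X → . * L], [X → . L , ,], [X' → . X] }  — shift
  I1: { [A → . , g], [A → . L L], [A → . L], [L → . A - *], [X → * . ,], [X → * . L C], [X → * . L] }  — shift
  I2: { [A → , . g] }  — shift
  I3: { [L → A . - *] }  — shift
  I4: { [A → . , g], [A → . L L], [A → . L], [A → L . L], [A → L .], [L → . A - *], [X → L . , ,] }  — shift, reduce
  I5: { [X' → X .] }  — accept
  I6: { [A → , . g], [X → L , . ,] }  — shift
  I7: { [A → . , g], [A → . L L], [A → . L], [A → L . L], [A → L .], [A → L L .], [L → . A - *] }  — shift, 2 reduces
  I8: { [X → L , , .] }  — reduce
  I9: { [A → , g .] }  — reduce
  I10: { [L → A - . *] }  — shift
  I11: { [L → A - * .] }  — reduce
  I12: { [A → , . g], [X → * , .] }  — shift, reduce
  I13: { [A → . , g], [A → . L L], [A → . L], [A → L . L], [A → L .], [C → . *], [L → . A - *], [X → * L . C], [X → * L .] }  — shift, 2 reduces
  I14: { [C → * .] }  — reduce
  I15: { [X → * L C .] }  — reduce

I7 contains complete items [A → L .], [A → L L .] — reduce-reduce conflict.
I13 contains complete items [A → L .], [X → * L .] — reduce-reduce conflict.

Answer: Yes — I7: [A → L .] vs [A → L L .]; I13: [A → L .] vs [X → * L .]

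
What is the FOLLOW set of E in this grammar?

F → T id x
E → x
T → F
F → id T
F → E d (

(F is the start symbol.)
{ 'd' }

In F → E d (: E is followed by d '(', add FIRST(d '(') \ {ε} = { 'd' }

Taking the union: FOLLOW(E) = { 'd' }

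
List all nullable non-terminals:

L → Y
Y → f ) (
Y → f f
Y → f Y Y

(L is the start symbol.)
None

A non-terminal is nullable if it can derive ε (the empty string): either it has an ε-production, or it has a production whose right-hand side consists entirely of nullable non-terminals.

There are no ε-productions, so no non-terminal can derive ε.
No non-terminals are nullable.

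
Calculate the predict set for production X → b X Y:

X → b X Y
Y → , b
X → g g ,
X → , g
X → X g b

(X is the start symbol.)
PREDICT(X → b X Y) = (FIRST(RHS) \ {ε}) ∪ (FOLLOW(X) if ε ∈ FIRST(RHS), i.e. RHS ⇒* ε)
FIRST(b X Y) = { 'b' }
ε ∉ FIRST(b X Y), so FOLLOW(X) is not added.
PREDICT(X → b X Y) = { 'b' }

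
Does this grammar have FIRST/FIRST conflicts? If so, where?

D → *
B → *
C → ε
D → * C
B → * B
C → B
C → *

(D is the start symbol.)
A FIRST/FIRST conflict occurs when two productions N → α and N → β for the same non-terminal have FIRST(α) ∩ FIRST(β) ≠ ∅ (with ε ∈ FIRST of a nullable right-hand side, so two nullable alternatives also conflict).

FIRST sets of the non-terminals at (or reachable through a nullable prefix from) the front of some alternative:
  FIRST(B) = { '*' }

Productions for D:
  D → *: FIRST = { '*' }
  D → * C: FIRST = { '*' }
Productions for B:
  B → *: FIRST = { '*' }
  B → * B: FIRST = { '*' }
Productions for C:
  C → ε: FIRST = { ε }
  C → B: FIRST = { '*' }
  C → *: FIRST = { '*' }

Conflict for D: D → * and D → * C
  Overlap: { '*' }
Conflict for B: B → * and B → * B
  Overlap: { '*' }
Conflict for C: C → B and C → *
  Overlap: { '*' }

Answer: Yes. D → '*' / D → '*' C on { '*' }; B → '*' / B → '*' B on { '*' }; C → B / C → '*' on { '*' }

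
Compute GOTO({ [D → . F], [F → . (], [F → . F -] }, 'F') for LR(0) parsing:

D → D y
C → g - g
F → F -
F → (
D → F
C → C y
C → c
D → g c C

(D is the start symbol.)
{ [D → F .], [F → F . -] }

GOTO(I, 'F') = CLOSURE({ [A → αX.β] : [A → α.Xβ] ∈ I, X = 'F' })

Items with dot before 'F', with the dot advanced:
  [D → . F] → [D → F .]
  [F → . F -] → [F → F . -]
Closure adds nothing (no advanced item has the dot before a non-terminal).

GOTO = { [D → F .], [F → F . -] }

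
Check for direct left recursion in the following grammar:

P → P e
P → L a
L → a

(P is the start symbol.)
P → P e: LEFT RECURSIVE (starts with P)
P → L a: starts with L
L → a: starts with a

The grammar has direct left recursion on: P.

Answer: Yes, P is left-recursive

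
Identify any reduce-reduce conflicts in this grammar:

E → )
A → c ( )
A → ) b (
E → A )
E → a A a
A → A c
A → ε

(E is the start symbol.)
Augment with E' → E and build the canonical LR(0) collection (I0 = CLOSURE({[E' → . E]}), then GOTO on every symbol after a dot until no new states appear). It has 15 states:
  I0: { [A → . ) b (], [A → . A c], [A → . c ( )], [A → .], [E → . )], [E → . A )], [E → . a A a], [E' → . E] }  — shift, reduce
  I1: { [A → ) . b (], [E → ) .] }  — shift, reduce
  I2: { [A → A . c], [E → A . )] }  — shift
  I3: { [E' → E .] }  — accept
  I4: { [A → . ) b (], [A → . A c], [A → . c ( )], [A → .], [E → a . A a] }  — shift, reduce
  I5: { [A → c . ( )] }  — shift
  I6: { [A → c ( . )] }  — shift
  I7: { [A → c ( ) .] }  — reduce
  I8: { [A → ) . b (] }  — shift
  I9: { [A → A . c], [E → a A . a] }  — shift
  I10: { [E → a A a .] }  — reduce
  I11: { [A → A c .] }  — reduce
  I12: { [A → ) b . (] }  — shift
  I13: { [A → ) b ( .] }  — reduce
  I14: { [E → A ) .] }  — reduce

No state contains more than one complete item.

Answer: No reduce-reduce conflicts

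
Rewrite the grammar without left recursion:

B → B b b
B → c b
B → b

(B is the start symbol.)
B is directly left-recursive. The standard transformation for
  A → A α₁ | ... | A α_m | β₁ | ... | β_n
is
  A  → β₁ A' | ... | β_n A'
  A' → α₁ A' | ... | α_m A' | ε

B → c b becomes B → c b B'
B → b becomes B → b B'
B → B b b becomes B' → b b B'
Add B' → ε

Resulting grammar:
B → c b B'
B → b B'
B' → b b B'
B' → ε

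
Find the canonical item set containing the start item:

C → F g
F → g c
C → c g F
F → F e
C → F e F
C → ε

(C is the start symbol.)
{ [C → . F e F], [C → . F g], [C → . c g F], [C → .], [C' → . C], [F → . F e], [F → . g c] }

First, augment the grammar with C' → C
I₀ = CLOSURE({ [C' → . C] }):
  [C' → . C] has the dot before C: add [C → . F g], [C → . c g F], [C → . F e F], [C → .]
  [C → . F g] has the dot before F: add [F → . g c], [F → . F e]
No further items can be added.

I₀ = { [C → . F e F], [C → . F g], [C → . c g F], [C → .], [C' → . C], [F → . F e], [F → . g c] }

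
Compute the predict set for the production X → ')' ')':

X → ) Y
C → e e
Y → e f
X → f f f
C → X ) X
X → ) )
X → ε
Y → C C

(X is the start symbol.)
{ ')' }

PREDICT(X → ')' ')') = (FIRST(RHS) \ {ε}) ∪ (FOLLOW(X) if ε ∈ FIRST(RHS), i.e. RHS ⇒* ε)
FIRST(')' ')') = { ')' }
ε ∉ FIRST(')' ')'), so FOLLOW(X) is not added.
PREDICT(X → ')' ')') = { ')' }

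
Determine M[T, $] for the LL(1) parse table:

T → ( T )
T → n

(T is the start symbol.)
Empty (error entry)

To find M[T, $], we find productions for T where $ is in the predict set (PREDICT(N → α) = (FIRST(α) \ {ε}) ∪ (FOLLOW(N) if α ⇒* ε)).

T → ( T ): PREDICT = { '(' }
T → n: PREDICT = { 'n' }

M[T, $] is empty (no production applies)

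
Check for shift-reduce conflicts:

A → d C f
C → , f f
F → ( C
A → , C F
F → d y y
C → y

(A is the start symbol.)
No shift-reduce conflicts

A shift-reduce conflict occurs when an LR(0) state has both:
  - a complete (reduce) item [A → α .] (dot at the end), and
  - a shift item [B → β . c γ] (dot before a terminal).

Augment with A' → A and build the canonical LR(0) collection (I0 = CLOSURE({[A' → . A]}), then GOTO on every symbol after a dot until no new states appear). It has 17 states:
  I0: { [A → . , C F], [A → . d C f], [A' → . A] }  — shift
  I1: { [A → , . C F], [C → . , f f], [C → . y] }  — shift
  I2: { [A' → A .] }  — accept
  I3: { [A → d . C f], [C → . , f f], [C → . y] }  — shift
  I4: { [C → , . f f] }  — shift
  I5: { [A → d C . f] }  — shift
  I6: { [C → y .] }  — reduce
  I7: { [A → d C f .] }  — reduce
  I8: { [C → , f . f] }  — shift
  I9: { [C → , f f .] }  — reduce
  I10: { [A → , C . F], [F → . ( C], [F → . d y y] }  — shift
  I11: { [C → . , f f], [C → . y], [F → ( . C] }  — shift
  I12: { [A → , C F .] }  — reduce
  I13: { [F → d . y y] }  — shift
  I14: { [F → d y . y] }  — shift
  I15: { [F → d y y .] }  — reduce
  I16: { [F → ( C .] }  — reduce

No state contains both a complete item and a shift item.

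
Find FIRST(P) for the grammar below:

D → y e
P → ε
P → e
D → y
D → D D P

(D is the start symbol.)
To compute FIRST(P), examine every production with P on the left-hand side, reading each right-hand side left to right until a non-nullable symbol is reached.

From P → ε:
  - ε-production, so ε ∈ FIRST(P)
From P → e:
  - e is a terminal: add 'e' and stop

Collecting: FIRST(P) = { 'e', ε }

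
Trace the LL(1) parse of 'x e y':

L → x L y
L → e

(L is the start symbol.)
LL(1) parsing maintains a stack (initially the start symbol over $) and the input. At each step: if the stack top is a terminal, match it against the current input token; if it is a non-terminal N, replace it with the RHS of M[N, lookahead] (the unique production whose predict set contains the lookahead).

Stack is shown with the top on the left.

Stack    Input    Action
------------------------
L $      x e y $  output L → x L y
x L y $  x e y $  match 'x'
L y $    e y $    output L → e
e y $    e y $    match 'e'
y $      y $      match 'y'
$        $        accept

The string is accepted.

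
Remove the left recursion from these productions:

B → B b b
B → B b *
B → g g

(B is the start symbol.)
B → g g B'
B' → b b B'
B' → b * B'
B' → ε

B is directly left-recursive. The standard transformation for
  A → A α₁ | ... | A α_m | β₁ | ... | β_n
is
  A  → β₁ A' | ... | β_n A'
  A' → α₁ A' | ... | α_m A' | ε

B → g g becomes B → g g B'
B → B b b becomes B' → b b B'
B → B b * becomes B' → b * B'
Add B' → ε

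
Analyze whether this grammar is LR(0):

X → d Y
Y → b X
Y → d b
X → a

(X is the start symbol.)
A grammar is LR(0) if no state in the canonical LR(0) collection has:
  - both a shift item (dot before a terminal) and a complete item (shift-reduce conflict), or
  - two or more complete items (reduce-reduce conflict; the accept item [X' → X .] counts as a complete item here).

Augment with X' → X and build the canonical LR(0) collection (I0 = CLOSURE({[X' → . X]}), then GOTO on every symbol after a dot until no new states appear). It has 9 states:
  I0: { [X → . a], [X → . d Y], [X' → . X] }  — shift
  I1: { [X' → X .] }  — accept
  I2: { [X → a .] }  — reduce
  I3: { [X → d . Y], [Y → . b X], [Y → . d b] }  — shift
  I4: { [X → d Y .] }  — reduce
  I5: { [X → . a], [X → . d Y], [Y → b . X] }  — shift
  I6: { [Y → d . b] }  — shift
  I7: { [Y → d b .] }  — reduce
  I8: { [Y → b X .] }  — reduce

Every state is either a pure shift/goto state or contains exactly one complete item and nothing to shift — no conflicts. The grammar is LR(0).

Answer: Yes, the grammar is LR(0)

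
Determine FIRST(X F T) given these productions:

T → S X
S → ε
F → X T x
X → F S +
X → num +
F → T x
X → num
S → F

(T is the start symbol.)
FIRST sets of the non-terminals involved (from the grammar, by fixed-point iteration):
  FIRST(X) = { 'num' }

To compute FIRST(X F T), process the symbols left to right:
Symbol X is a non-terminal. Add FIRST(X) \ {ε} = { 'num' }
X is not nullable (ε ∉ FIRST(X)), so stop here.
FIRST(X F T) = { 'num' }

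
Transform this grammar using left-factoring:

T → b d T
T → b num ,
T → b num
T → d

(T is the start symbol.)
T → b T'
T' → d T
T' → num T''
T'' → ,
T'' → ε
T → d

Left-factoring transforms A → αβ₁ | αβ₂ into A → αA' and A' → β₁ | β₂
(α is the longest common prefix among the alternatives). Repeat until
no nonterminal has two alternatives with a common prefix.

Round 1: T has alternatives sharing prefix 'b'. Introduce T': T → b T'
  Add: T' → d T
  Add: T' → num ,
  Add: T' → num

Round 2: T' has alternatives sharing prefix 'num'. Introduce T'': T' → num T''
  Add: T'' → ,
  Add: T'' → ε

No remaining common prefixes — done.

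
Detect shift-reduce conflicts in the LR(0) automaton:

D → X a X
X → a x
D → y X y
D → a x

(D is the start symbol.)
No shift-reduce conflicts

A shift-reduce conflict occurs when an LR(0) state has both:
  - a complete (reduce) item [A → α .] (dot at the end), and
  - a shift item [B → β . c γ] (dot before a terminal).

Augment with D' → D and build the canonical LR(0) collection (I0 = CLOSURE({[D' → . D]}), then GOTO on every symbol after a dot until no new states appear). It has 12 states:
  I0: { [D → . X a X], [D → . a x], [D → . y X y], [D' → . D], [X → . a x] }  — shift
  I1: { [D' → D .] }  — accept
  I2: { [D → X . a X] }  — shift
  I3: { [D → a . x], [X → a . x] }  — shift
  I4: { [D → y . X y], [X → . a x] }  — shift
  I5: { [D → y X . y] }  — shift
  I6: { [X → a . x] }  — shift
  I7: { [X → a x .] }  — reduce
  I8: { [D → y X y .] }  — reduce
  I9: { [D → a x .], [X → a x .] }  — 2 reduces
  I10: { [D → X a . X], [X → . a x] }  — shift
  I11: { [D → X a X .] }  — reduce

No state contains both a complete item and a shift item.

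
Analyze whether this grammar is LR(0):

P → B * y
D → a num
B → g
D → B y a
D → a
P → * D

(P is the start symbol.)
No. Shift-reduce conflict between [D → a .] and [D → a . num]

Augment with P' → P and build the canonical LR(0) collection (I0 = CLOSURE({[P' → . P]}), then GOTO on every symbol after a dot until no new states appear). It has 13 states:
  I0: { [B → . g], [P → . * D], [P → . B * y], [P' → . P] }  — shift
  I1: { [B → . g], [D → . B y a], [D → . a num], [D → . a], [P → * . D] }  — shift
  I2: { [P → B . * y] }  — shift
  I3: { [P' → P .] }  — accept
  I4: { [B → g .] }  — reduce
  I5: { [P → B * . y] }  — shift
  I6: { [P → B * y .] }  — reduce
  I7: { [D → B . y a] }  — shift
  I8: { [P → * D .] }  — reduce
  I9: { [D → a . num], [D → a .] }  — shift, reduce
  I10: { [D → a num .] }  — reduce
  I11: { [D → B y . a] }  — shift
  I12: { [D → B y a .] }  — reduce

Conflict in state I9:
  Shift-reduce conflict between [D → a .] and [D → a . num]
So the grammar is NOT LR(0).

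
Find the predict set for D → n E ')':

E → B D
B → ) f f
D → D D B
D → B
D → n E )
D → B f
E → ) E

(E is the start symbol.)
PREDICT(D → n E ')') = (FIRST(RHS) \ {ε}) ∪ (FOLLOW(D) if ε ∈ FIRST(RHS), i.e. RHS ⇒* ε)
FIRST(n E ')') = { 'n' }
ε ∉ FIRST(n E ')'), so FOLLOW(D) is not added.
PREDICT(D → n E ')') = { 'n' }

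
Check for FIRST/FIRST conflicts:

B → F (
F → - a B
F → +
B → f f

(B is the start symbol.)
FIRST sets of the non-terminals at (or reachable through a nullable prefix from) the front of some alternative:
  FIRST(F) = { '+', '-' }

Productions for B:
  B → F (: FIRST = { '+', '-' }
  B → f f: FIRST = { 'f' }
Productions for F:
  F → - a B: FIRST = { '-' }
  F → +: FIRST = { '+' }

All alternatives of each non-terminal have pairwise disjoint FIRST sets.

Answer: No FIRST/FIRST conflicts.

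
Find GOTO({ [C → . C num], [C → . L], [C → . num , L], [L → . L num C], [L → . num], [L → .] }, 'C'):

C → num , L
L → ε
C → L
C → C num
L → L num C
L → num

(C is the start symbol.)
{ [C → C . num] }

GOTO(I, 'C') = CLOSURE({ [A → αX.β] : [A → α.Xβ] ∈ I, X = 'C' })

Items with dot before 'C', with the dot advanced:
  [C → . C num] → [C → C . num]
Closure adds nothing (no advanced item has the dot before a non-terminal).

GOTO = { [C → C . num] }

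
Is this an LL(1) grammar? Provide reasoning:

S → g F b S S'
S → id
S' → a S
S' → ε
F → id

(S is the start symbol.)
A grammar is LL(1) if for each non-terminal N with multiple productions, the predict sets of those productions are pairwise disjoint, where PREDICT(N → α) = (FIRST(α) \ {ε}) ∪ (FOLLOW(N) if α ⇒* ε).

Relevant sets:
  FOLLOW(S') = { $, 'a' }

For S:
  PREDICT(S → g F b S S') = { 'g' }
  PREDICT(S → id) = { 'id' }
For S':
  PREDICT(S' → a S) = { 'a' }
  PREDICT(S' → ε) = { $, 'a' }
F has a single production, so nothing to check there.

Conflict found: Predict set conflict for S': { 'a' }
The grammar is NOT LL(1).

Answer: No. Predict set conflict for S': { 'a' }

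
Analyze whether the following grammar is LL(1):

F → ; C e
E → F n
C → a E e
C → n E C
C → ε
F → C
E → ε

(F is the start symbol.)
Relevant sets:
  FIRST(C) = { 'a', 'n', ε }
  FIRST(F) = { ';', 'a', 'n', ε }
  FOLLOW(F) = { $, 'n' }
  FOLLOW(E) = { $, 'a', 'e', 'n' }
  FOLLOW(C) = { $, 'e', 'n' }

For F:
  PREDICT(F → ';' C e) = { ';' }
  PREDICT(F → C) = { $, 'a', 'n' }
For E:
  PREDICT(E → F n) = { ';', 'a', 'n' }
  PREDICT(E → ε) = { $, 'a', 'e', 'n' }
For C:
  PREDICT(C → a E e) = { 'a' }
  PREDICT(C → n E C) = { 'n' }
  PREDICT(C → ε) = { $, 'e', 'n' }

Conflict found: Predict set conflict for E: { 'a', 'n' }
The grammar is NOT LL(1).

Answer: No. Predict set conflict for E: { 'a', 'n' }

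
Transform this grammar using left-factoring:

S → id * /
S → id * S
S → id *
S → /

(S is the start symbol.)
S → id * S'
S' → /
S' → S
S' → ε
S → /

Left-factoring transforms A → αβ₁ | αβ₂ into A → αA' and A' → β₁ | β₂
(α is the longest common prefix among the alternatives). Repeat until
no nonterminal has two alternatives with a common prefix.

Round 1: S has alternatives sharing prefix 'id *'. Introduce S': S → id * S'
  Add: S' → /
  Add: S' → S
  Add: S' → ε

No remaining common prefixes — done.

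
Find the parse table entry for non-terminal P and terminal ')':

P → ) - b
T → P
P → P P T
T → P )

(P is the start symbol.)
P → ) - b, P → P P T

To find M[P, ')'], we find productions for P where ')' is in the predict set (PREDICT(N → α) = (FIRST(α) \ {ε}) ∪ (FOLLOW(N) if α ⇒* ε)).

Relevant sets:
  FIRST(P) = { ')' }

P → ) - b: PREDICT = { ')' }
  ')' is in predict set, so this production goes in M[P, ')']
P → P P T: PREDICT = { ')' }
  ')' is in predict set, so this production goes in M[P, ')']

M[P, ')'] = P → ) - b, P → P P T  (a multiply-defined cell — the grammar is not LL(1))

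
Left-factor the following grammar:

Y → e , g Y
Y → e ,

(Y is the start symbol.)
Left-factoring transforms A → αβ₁ | αβ₂ into A → αA' and A' → β₁ | β₂
(α is the longest common prefix among the alternatives). Repeat until
no nonterminal has two alternatives with a common prefix.

Round 1: Y has alternatives sharing prefix 'e ,'. Introduce Y': Y → e , Y'
  Add: Y' → g Y
  Add: Y' → ε

No remaining common prefixes — done.

Resulting grammar:
Y → e , Y'
Y' → g Y
Y' → ε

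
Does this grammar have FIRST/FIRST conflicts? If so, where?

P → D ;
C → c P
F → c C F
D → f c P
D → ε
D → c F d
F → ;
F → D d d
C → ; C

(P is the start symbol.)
Yes. F → c C F / F → D d d on { 'c' }

FIRST sets of the non-terminals at (or reachable through a nullable prefix from) the front of some alternative:
  FIRST(D) = { 'c', 'f', ε }

Productions for C:
  C → c P: FIRST = { 'c' }
  C → ; C: FIRST = { ';' }
Productions for F:
  F → c C F: FIRST = { 'c' }
  F → ;: FIRST = { ';' }
  F → D d d: FIRST = { 'c', 'd', 'f' }
Productions for D:
  D → f c P: FIRST = { 'f' }
  D → ε: FIRST = { ε }
  D → c F d: FIRST = { 'c' }
P has only one production, so no FIRST/FIRST conflict is possible there.

Conflict for F: F → c C F and F → D d d
  Overlap: { 'c' }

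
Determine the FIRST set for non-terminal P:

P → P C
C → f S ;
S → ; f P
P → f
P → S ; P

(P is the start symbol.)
FIRST sets of the other non-terminals involved (by the same procedure, iterated to a fixed point):
  FIRST(S) = { ';' }

From P → P C:
  - P is the symbol being defined: contributes nothing new
    P is not nullable, so stop
From P → f:
  - f is a terminal: add 'f' and stop
From P → S ; P:
  - S is a non-terminal: add FIRST(S) \ {ε} = { ';' }
    S is not nullable, so stop

Collecting: FIRST(P) = { ';', 'f' }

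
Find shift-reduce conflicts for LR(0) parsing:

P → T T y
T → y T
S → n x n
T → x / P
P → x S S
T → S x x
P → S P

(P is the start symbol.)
No shift-reduce conflicts

A shift-reduce conflict occurs when an LR(0) state has both:
  - a complete (reduce) item [A → α .] (dot at the end), and
  - a shift item [B → β . c γ] (dot before a terminal).

Augment with P' → P and build the canonical LR(0) collection (I0 = CLOSURE({[P' → . P]}), then GOTO on every symbol after a dot until no new states appear). It has 22 states:
  I0: { [P → . S P], [P → . T T y], [P → . x S S], [P' → . P], [S → . n x n], [T → . S x x], [T → . x / P], [T → . y T] }  — shift
  I1: { [P' → P .] }  — accept
  I2: { [P → . S P], [P → . T T y], [P → . x S S], [P → S . P], [S → . n x n], [T → . S x x], [T → . x / P], [T → . y T], [T → S . x x] }  — shift
  I3: { [P → T . T y], [S → . n x n], [T → . S x x], [T → . x / P], [T → . y T] }  — shift
  I4: { [S → n . x n] }  — shift
  I5: { [P → x . S S], [S → . n x n], [T → x . / P] }  — shift
  I6: { [S → . n x n], [T → . S x x], [T → . x / P], [T → . y T], [T → y . T] }  — shift
  I7: { [T → S . x x] }  — shift
  I8: { [T → y T .] }  — reduce
  I9: { [T → x . / P] }  — shift
  I10: { [P → . S P], [P → . T T y], [P → . x S S], [S → . n x n], [T → . S x x], [T → . x / P], [T → . y T], [T → x / . P] }  — shift
  I11: { [T → x / P .] }  — reduce
  I12: { [T → S x . x] }  — shift
  I13: { [T → S x x .] }  — reduce
  I14: { [P → x S . S], [S → . n x n] }  — shift
  I15: { [P → x S S .] }  — reduce
  I16: { [S → n x . n] }  — shift
  I17: { [S → n x n .] }  — reduce
  I18: { [P → T T . y] }  — shift
  I19: { [P → T T y .] }  — reduce
  I20: { [P → S P .] }  — reduce
  I21: { [P → x . S S], [S → . n x n], [T → S x . x], [T → x . / P] }  — shift

No state contains both a complete item and a shift item.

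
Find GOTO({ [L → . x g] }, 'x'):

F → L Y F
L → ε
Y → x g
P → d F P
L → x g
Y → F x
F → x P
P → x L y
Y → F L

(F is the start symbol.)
GOTO(I, 'x') = CLOSURE({ [A → αX.β] : [A → α.Xβ] ∈ I, X = 'x' })

Items with dot before 'x', with the dot advanced:
  [L → . x g] → [L → x . g]
Closure adds nothing (no advanced item has the dot before a non-terminal).

GOTO = { [L → x . g] }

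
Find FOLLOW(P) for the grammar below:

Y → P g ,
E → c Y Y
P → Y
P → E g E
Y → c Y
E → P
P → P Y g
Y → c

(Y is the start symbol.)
To compute FOLLOW(P), find every occurrence of P on a right-hand side N → α P β: add FIRST(β) \ {ε}, and if β is empty or nullable also add FOLLOW(N). Iterate to a fixed point.

In Y → P g ,: P is followed by g ',', add FIRST(g ',') \ {ε} = { 'g' }
In E → P: P is at the end, add FOLLOW(E)
In P → P Y g: P is followed by Y g, add FIRST(Y g) \ {ε} = { 'c' }

The FOLLOW sets referred to above (computed the same way, to a fixed point):
  FOLLOW(E) = { 'c', 'g' }

Taking the union: FOLLOW(P) = { 'c', 'g' }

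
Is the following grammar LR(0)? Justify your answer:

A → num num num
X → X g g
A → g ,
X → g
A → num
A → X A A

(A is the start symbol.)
A grammar is LR(0) if no state in the canonical LR(0) collection has:
  - both a shift item (dot before a terminal) and a complete item (shift-reduce conflict), or
  - two or more complete items (reduce-reduce conflict; the accept item [A' → A .] counts as a complete item here).

Augment with A' → A and build the canonical LR(0) collection (I0 = CLOSURE({[A' → . A]}), then GOTO on every symbol after a dot until no new states appear). It has 12 states:
  I0: { [A → . X A A], [A → . g ,], [A → . num num num], [A → . num], [A' → . A], [X → . X g g], [X → . g] }  — shift
  I1: { [A' → A .] }  — accept
  I2: { [A → . X A A], [A → . g ,], [A → . num num num], [A → . num], [A → X . A A], [X → . X g g], [X → . g], [X → X . g g] }  — shift
  I3: { [A → g . ,], [X → g .] }  — shift, reduce
  I4: { [A → num . num num], [A → num .] }  — shift, reduce
  I5: { [A → num num . num] }  — shift
  I6: { [A → num num num .] }  — reduce
  I7: { [A → g , .] }  — reduce
  I8: { [A → . X A A], [A → . g ,], [A → . num num num], [A → . num], [A → X A . A], [X → . X g g], [X → . g] }  — shift
  I9: { [A → g . ,], [X → X g . g], [X → g .] }  — shift, reduce
  I10: { [X → X g g .] }  — reduce
  I11: { [A → X A A .] }  — reduce

Conflict in state I3:
  Shift-reduce conflict between [X → g .] and [A → g . ,]
So the grammar is NOT LR(0).

Answer: No. Shift-reduce conflict between [X → g .] and [A → g . ,]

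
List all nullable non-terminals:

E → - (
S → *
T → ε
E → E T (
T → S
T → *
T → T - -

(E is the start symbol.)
{ 'T' }

ε-productions: T → ε
So T is immediately nullable.
No further non-terminal can be added: every production for the remaining non-terminals contains a terminal or a non-nullable non-terminal.
Nullable = { 'T' }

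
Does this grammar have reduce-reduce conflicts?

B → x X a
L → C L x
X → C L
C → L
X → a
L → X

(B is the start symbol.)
Augment with B' → B and build the canonical LR(0) collection (I0 = CLOSURE({[B' → . B]}), then GOTO on every symbol after a dot until no new states appear). It has 11 states:
  I0: { [B → . x X a], [B' → . B] }  — shift
  I1: { [B' → B .] }  — accept
  I2: { [B → x . X a], [C → . L], [L → . C L x], [L → . X], [X → . C L], [X → . a] }  — shift
  I3: { [C → . L], [L → . C L x], [L → . X], [L → C . L x], [X → . C L], [X → . a], [X → C . L] }  — shift
  I4: { [C → L .] }  — reduce
  I5: { [B → x X . a], [L → X .] }  — shift, reduce
  I6: { [X → a .] }  — reduce
  I7: { [B → x X a .] }  — reduce
  I8: { [C → L .], [L → C L . x], [X → C L .] }  — shift, 2 reduces
  I9: { [L → X .] }  — reduce
  I10: { [L → C L x .] }  — reduce

I8 contains complete items [C → L .], [X → C L .] — reduce-reduce conflict.

Answer: Yes — I8: [C → L .] vs [X → C L .]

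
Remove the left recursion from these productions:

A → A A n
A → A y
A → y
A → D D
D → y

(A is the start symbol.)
A → y A'
A → D D A'
A' → A n A'
A' → y A'
A' → ε
D → y

A is directly left-recursive. The standard transformation for
  A → A α₁ | ... | A α_m | β₁ | ... | β_n
is
  A  → β₁ A' | ... | β_n A'
  A' → α₁ A' | ... | α_m A' | ε

A → y becomes A → y A'
A → D D becomes A → D D A'
A → A A n becomes A' → A n A'
A → A y becomes A' → y A'
Add A' → ε

Productions for other non-terminals are unchanged:
  D → y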